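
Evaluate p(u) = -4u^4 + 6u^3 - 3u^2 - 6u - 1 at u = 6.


Using direct substitution:
  -4 * (6)^4 = -5184
  6 * (6)^3 = 1296
  -3 * (6)^2 = -108
  -6 * (6)^1 = -36
  constant: -1
Sum = -5184 + 1296 - 108 - 36 - 1 = -4033


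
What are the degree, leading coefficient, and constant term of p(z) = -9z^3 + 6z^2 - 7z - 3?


Highest power of z is 3, with coefficient -9. Constant term is -3.
Degree = 3, leading coefficient = -9, constant term = -3


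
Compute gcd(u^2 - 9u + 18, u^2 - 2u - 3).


Factor each:
  u^2 - 9u + 18 = (u - 3)(u - 6)
  u^2 - 2u - 3 = (u - 3)(u + 1)
Common monic factor: u - 3


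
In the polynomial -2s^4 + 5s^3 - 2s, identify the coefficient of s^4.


Read off the coefficient of s^4: -2


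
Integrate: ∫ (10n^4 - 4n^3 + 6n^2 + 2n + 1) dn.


Reverse power rule on each term:
  ∫ 10n^4 dn = 2n^5
  ∫ -4n^3 dn = -n^4
  ∫ 6n^2 dn = 2n^3
  ∫ 2n dn = n^2
  ∫ 1 dn = n
F(n) = 2n^5 - n^4 + 2n^3 + n^2 + n + C


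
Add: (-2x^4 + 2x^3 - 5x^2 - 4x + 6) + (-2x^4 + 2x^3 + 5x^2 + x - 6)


Align terms by degree and add:
  -2x^4 + 2x^3 - 5x^2 - 4x + 6
  -2x^4 + 2x^3 + 5x^2 + x - 6
= -4x^4 + 4x^3 - 3x


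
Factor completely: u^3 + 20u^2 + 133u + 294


Try integer roots (divisors of 294). u=-6: p(-6)=0.
Divide out (u + 6): quotient is u^2 + 14u + 49.
Factor the quadratic: (u + 7)(u + 7)
Result: (u + 6)(u + 7)(u + 7)


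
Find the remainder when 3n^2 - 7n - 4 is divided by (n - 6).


By the Remainder Theorem, the remainder equals p(6):
  3*(6)^2 = 108
  -7*(6)^1 = -42
  constant: -4
Sum: 108 - 42 - 4 = 62


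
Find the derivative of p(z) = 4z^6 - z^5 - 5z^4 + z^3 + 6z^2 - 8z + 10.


Apply the power rule term by term:
  d/dz(4z^6) = 24z^5
  d/dz(-z^5) = -5z^4
  d/dz(-5z^4) = -20z^3
  d/dz(z^3) = 3z^2
  d/dz(6z^2) = 12z
  d/dz(-8z) = -8
  d/dz(10) = 0
p'(z) = 24z^5 - 5z^4 - 20z^3 + 3z^2 + 12z - 8


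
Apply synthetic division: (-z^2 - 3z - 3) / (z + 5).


Synthetic division with c = -5. Coefficients: -1, -3, -3
Bring down -1.
  -1 * -5 = 5; 5 - 3 = 2
  2 * -5 = -10; -10 - 3 = -13
Quotient: -z + 2, Remainder: -13


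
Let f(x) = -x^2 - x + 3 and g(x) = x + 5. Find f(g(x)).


Substitute g(x) into f:
f(g(x)) = -1*(x + 5)^2 + (-1)*(x + 5) + 3
(x + 5)^2 = x^2 + 10x + 25
Expand and combine: -x^2 - 11x - 27


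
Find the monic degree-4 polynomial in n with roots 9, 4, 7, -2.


p(n) = (n - 9)(n - 4)(n - 7)(n + 2)
Expand: n^4 - 18n^3 + 87n^2 + 2n - 504


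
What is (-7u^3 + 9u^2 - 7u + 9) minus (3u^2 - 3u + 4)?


Distribute the minus sign:
  (-7u^3 + 9u^2 - 7u + 9)
- (3u^2 - 3u + 4)
Negate second polynomial: -3u^2 + 3u - 4
Add: -7u^3 + 6u^2 - 4u + 5


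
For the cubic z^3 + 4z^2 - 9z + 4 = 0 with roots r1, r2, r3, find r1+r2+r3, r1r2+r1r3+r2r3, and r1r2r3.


Monic cubic z^3+bz^2+cz+d=0: sum=-b, pairwise sum=c, product=-d.
b=4, c=-9, d=4
r1+r2+r3 = -4
r1r2+r1r3+r2r3 = -9
r1r2r3 = -4


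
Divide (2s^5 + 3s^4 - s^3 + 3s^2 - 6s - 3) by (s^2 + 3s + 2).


(2s^5 + 3s^4 - s^3 + 3s^2 - 6s - 3) / (s^2 + 3s + 2)
Step 1: 2s^3 * (s^2 + 3s + 2) = 2s^5 + 6s^4 + 4s^3; subtract.
Step 2: -3s^2 * (s^2 + 3s + 2) = -3s^4 - 9s^3 - 6s^2; subtract.
Step 3: 4s * (s^2 + 3s + 2) = 4s^3 + 12s^2 + 8s; subtract.
Step 4: -3 * (s^2 + 3s + 2) = -3s^2 - 9s - 6; subtract.
Quotient: 2s^3 - 3s^2 + 4s - 3, Remainder: -5s + 3


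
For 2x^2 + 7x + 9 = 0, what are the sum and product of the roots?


For ax^2+bx+c=0: sum = -b/a, product = c/a.
a=2, b=7, c=9
Sum = -(7)/2 = -7/2
Product = (9)/2 = 9/2


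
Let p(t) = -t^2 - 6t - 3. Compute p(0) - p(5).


p(0) = -3
p(5) = -58
p(0) - p(5) = -3 + 58 = 55


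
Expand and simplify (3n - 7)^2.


Expand (3n - 7)^2 by repeated multiplication:
= 9n^2 - 42n + 49


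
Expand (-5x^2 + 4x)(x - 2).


Distribute each term of the first polynomial:
  (-5x^2)(x - 2) = -5x^3 + 10x^2
  (4x)(x - 2) = 4x^2 - 8x
Sum: -5x^3 + 14x^2 - 8x


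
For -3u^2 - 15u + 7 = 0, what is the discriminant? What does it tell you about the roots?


D = b^2 - 4ac = (-15)^2 - 4(-3)(7) = 225 + 84 = 309
Since D > 0: two distinct irrational roots


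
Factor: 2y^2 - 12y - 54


Roots satisfy r1 + r2 = -b/a = 6 and r1*r2 = c/a = -27.
So r1 = -3, r2 = 9.
2y^2 - 12y - 54 = 2(y - r1)(y - r2) = 2(y + 3)(y - 9)


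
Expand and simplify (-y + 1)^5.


Expand (-y + 1)^5 by repeated multiplication:
  (-y + 1)^2 = y^2 - 2y + 1
  (-y + 1)^3 = -y^3 + 3y^2 - 3y + 1
  (-y + 1)^4 = y^4 - 4y^3 + 6y^2 - 4y + 1
= -y^5 + 5y^4 - 10y^3 + 10y^2 - 5y + 1


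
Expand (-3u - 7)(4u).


Distribute each term of the first polynomial:
  (-3u)(4u) = -12u^2
  (-7)(4u) = -28u
Sum: -12u^2 - 28u


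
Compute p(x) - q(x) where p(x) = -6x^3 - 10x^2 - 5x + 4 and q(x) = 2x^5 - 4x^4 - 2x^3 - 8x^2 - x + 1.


Distribute the minus sign:
  (-6x^3 - 10x^2 - 5x + 4)
- (2x^5 - 4x^4 - 2x^3 - 8x^2 - x + 1)
Negate second polynomial: -2x^5 + 4x^4 + 2x^3 + 8x^2 + x - 1
Add: -2x^5 + 4x^4 - 4x^3 - 2x^2 - 4x + 3


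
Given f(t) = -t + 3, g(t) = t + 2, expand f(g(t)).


Substitute g(t) into f:
f(g(t)) = -1*(t + 2) + 3
Expand and combine: -t + 1


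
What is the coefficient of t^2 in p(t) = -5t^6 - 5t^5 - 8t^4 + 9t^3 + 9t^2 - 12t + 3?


Read off the coefficient of t^2: 9


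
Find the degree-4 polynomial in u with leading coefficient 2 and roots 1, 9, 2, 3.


p(u) = 2(u - 1)(u - 9)(u - 2)(u - 3)
Expand: 2u^4 - 30u^3 + 130u^2 - 210u + 108


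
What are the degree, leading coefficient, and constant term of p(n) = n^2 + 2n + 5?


Highest power of n is 2, with coefficient 1. Constant term is 5.
Degree = 2, leading coefficient = 1, constant term = 5


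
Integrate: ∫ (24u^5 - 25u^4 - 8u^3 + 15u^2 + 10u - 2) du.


Reverse power rule on each term:
  ∫ 24u^5 du = 4u^6
  ∫ -25u^4 du = -5u^5
  ∫ -8u^3 du = -2u^4
  ∫ 15u^2 du = 5u^3
  ∫ 10u du = 5u^2
  ∫ -2 du = -2u
F(u) = 4u^6 - 5u^5 - 2u^4 + 5u^3 + 5u^2 - 2u + C


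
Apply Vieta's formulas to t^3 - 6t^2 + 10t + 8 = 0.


Monic cubic t^3+bt^2+ct+d=0: sum=-b, pairwise sum=c, product=-d.
b=-6, c=10, d=8
r1+r2+r3 = 6
r1r2+r1r3+r2r3 = 10
r1r2r3 = -8


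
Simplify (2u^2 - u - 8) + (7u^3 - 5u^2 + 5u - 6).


Align terms by degree and add:
  2u^2 - u - 8
+ 7u^3 - 5u^2 + 5u - 6
= 7u^3 - 3u^2 + 4u - 14


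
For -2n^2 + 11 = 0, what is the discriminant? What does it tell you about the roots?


D = b^2 - 4ac = (0)^2 - 4(-2)(11) = 0 + 88 = 88
Since D > 0: two distinct irrational roots


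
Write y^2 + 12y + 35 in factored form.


Roots satisfy r1 + r2 = -b/a = -12 and r1*r2 = c/a = 35.
So r1 = -5, r2 = -7.
y^2 + 12y + 35 = (y - r1)(y - r2) = (y + 5)(y + 7)


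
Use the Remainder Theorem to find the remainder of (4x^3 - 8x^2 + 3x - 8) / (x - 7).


By the Remainder Theorem, the remainder equals p(7):
  4*(7)^3 = 1372
  -8*(7)^2 = -392
  3*(7)^1 = 21
  constant: -8
Sum: 1372 - 392 + 21 - 8 = 993


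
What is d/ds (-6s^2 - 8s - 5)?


Apply the power rule term by term:
  d/ds(-6s^2) = -12s
  d/ds(-8s) = -8
  d/ds(-5) = 0
p'(s) = -12s - 8


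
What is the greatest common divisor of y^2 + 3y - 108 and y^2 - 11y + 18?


Factor each:
  y^2 + 3y - 108 = (y - 9)(y + 12)
  y^2 - 11y + 18 = (y - 9)(y - 2)
Common monic factor: y - 9


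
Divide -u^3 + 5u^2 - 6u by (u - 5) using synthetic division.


Synthetic division with c = 5. Coefficients: -1, 5, -6, 0
Bring down -1.
  -1 * 5 = -5; -5 + 5 = 0
  0 * 5 = 0; 0 - 6 = -6
  -6 * 5 = -30; -30 + 0 = -30
Quotient: -u^2 - 6, Remainder: -30


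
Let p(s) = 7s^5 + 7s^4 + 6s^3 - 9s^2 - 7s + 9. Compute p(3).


Using direct substitution:
  7 * (3)^5 = 1701
  7 * (3)^4 = 567
  6 * (3)^3 = 162
  -9 * (3)^2 = -81
  -7 * (3)^1 = -21
  constant: 9
Sum = 1701 + 567 + 162 - 81 - 21 + 9 = 2337


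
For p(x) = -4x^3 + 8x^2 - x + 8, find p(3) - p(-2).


p(3) = -31
p(-2) = 74
p(3) - p(-2) = -31 - 74 = -105


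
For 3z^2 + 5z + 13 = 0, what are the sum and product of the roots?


For az^2+bz+c=0: sum = -b/a, product = c/a.
a=3, b=5, c=13
Sum = -(5)/3 = -5/3
Product = (13)/3 = 13/3


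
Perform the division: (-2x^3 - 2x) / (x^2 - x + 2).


(-2x^3 - 2x) / (x^2 - x + 2)
Step 1: -2x * (x^2 - x + 2) = -2x^3 + 2x^2 - 4x; subtract.
Step 2: -2 * (x^2 - x + 2) = -2x^2 + 2x - 4; subtract.
Quotient: -2x - 2, Remainder: 4


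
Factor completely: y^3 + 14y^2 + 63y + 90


Try integer roots (divisors of 90). y=-6: p(-6)=0.
Divide out (y + 6): quotient is y^2 + 8y + 15.
Factor the quadratic: (y + 5)(y + 3)
Result: (y + 6)(y + 5)(y + 3)


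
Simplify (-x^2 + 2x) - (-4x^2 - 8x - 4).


Distribute the minus sign:
  (-x^2 + 2x)
- (-4x^2 - 8x - 4)
Negate second polynomial: 4x^2 + 8x + 4
Add: 3x^2 + 10x + 4


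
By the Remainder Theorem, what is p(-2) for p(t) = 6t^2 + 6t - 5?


By the Remainder Theorem, the remainder equals p(-2):
  6*(-2)^2 = 24
  6*(-2)^1 = -12
  constant: -5
Sum: 24 - 12 - 5 = 7


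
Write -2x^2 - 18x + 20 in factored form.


Roots satisfy r1 + r2 = -b/a = -9 and r1*r2 = c/a = -10.
So r1 = -10, r2 = 1.
-2x^2 - 18x + 20 = -2(x - r1)(x - r2) = -2(x + 10)(x - 1)


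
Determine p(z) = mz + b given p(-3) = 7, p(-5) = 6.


p(z) = mz + b. Using p(-3)=7, p(-5)=6:
m = (7 - 6)/(-3 + 5) = 1/2 = 1/2
b = 7 - m*(-3) = 7 + 3/2 = 17/2
p(z) = (1/2)z + (17/2)


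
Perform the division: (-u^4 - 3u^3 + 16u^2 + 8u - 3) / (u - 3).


(-u^4 - 3u^3 + 16u^2 + 8u - 3) / (u - 3)
Step 1: -u^3 * (u - 3) = -u^4 + 3u^3; subtract.
Step 2: -6u^2 * (u - 3) = -6u^3 + 18u^2; subtract.
Step 3: -2u * (u - 3) = -2u^2 + 6u; subtract.
Step 4: 2 * (u - 3) = 2u - 6; subtract.
Quotient: -u^3 - 6u^2 - 2u + 2, Remainder: 3


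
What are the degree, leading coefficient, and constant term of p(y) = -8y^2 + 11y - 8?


Highest power of y is 2, with coefficient -8. Constant term is -8.
Degree = 2, leading coefficient = -8, constant term = -8


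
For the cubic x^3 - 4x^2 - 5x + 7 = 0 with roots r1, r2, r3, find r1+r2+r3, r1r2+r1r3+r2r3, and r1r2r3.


Monic cubic x^3+bx^2+cx+d=0: sum=-b, pairwise sum=c, product=-d.
b=-4, c=-5, d=7
r1+r2+r3 = 4
r1r2+r1r3+r2r3 = -5
r1r2r3 = -7


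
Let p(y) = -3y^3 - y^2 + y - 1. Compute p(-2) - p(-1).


p(-2) = 17
p(-1) = 0
p(-2) - p(-1) = 17 = 17


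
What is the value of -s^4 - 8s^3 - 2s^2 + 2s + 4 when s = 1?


Using direct substitution:
  -1 * (1)^4 = -1
  -8 * (1)^3 = -8
  -2 * (1)^2 = -2
  2 * (1)^1 = 2
  constant: 4
Sum = -1 - 8 - 2 + 2 + 4 = -5


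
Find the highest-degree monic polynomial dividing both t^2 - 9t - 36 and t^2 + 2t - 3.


Factor each:
  t^2 - 9t - 36 = (t + 3)(t - 12)
  t^2 + 2t - 3 = (t + 3)(t - 1)
Common monic factor: t + 3


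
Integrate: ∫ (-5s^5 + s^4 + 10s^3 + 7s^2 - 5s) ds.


Reverse power rule on each term:
  ∫ -5s^5 ds = -(5/6)s^6
  ∫ s^4 ds = (1/5)s^5
  ∫ 10s^3 ds = (5/2)s^4
  ∫ 7s^2 ds = (7/3)s^3
  ∫ -5s ds = -(5/2)s^2
F(s) = -(5/6)s^6 + (1/5)s^5 + (5/2)s^4 + (7/3)s^3 - (5/2)s^2 + C


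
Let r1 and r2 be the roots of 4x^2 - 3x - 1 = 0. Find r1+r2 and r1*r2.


For ax^2+bx+c=0: sum = -b/a, product = c/a.
a=4, b=-3, c=-1
Sum = -(-3)/4 = 3/4
Product = (-1)/4 = -1/4


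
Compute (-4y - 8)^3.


Expand (-4y - 8)^3 by repeated multiplication:
  (-4y - 8)^2 = 16y^2 + 64y + 64
= -64y^3 - 384y^2 - 768y - 512


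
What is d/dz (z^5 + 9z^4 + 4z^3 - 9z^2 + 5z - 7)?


Apply the power rule term by term:
  d/dz(z^5) = 5z^4
  d/dz(9z^4) = 36z^3
  d/dz(4z^3) = 12z^2
  d/dz(-9z^2) = -18z
  d/dz(5z) = 5
  d/dz(-7) = 0
p'(z) = 5z^4 + 36z^3 + 12z^2 - 18z + 5


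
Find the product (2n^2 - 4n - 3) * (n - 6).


Distribute each term of the first polynomial:
  (2n^2)(n - 6) = 2n^3 - 12n^2
  (-4n)(n - 6) = -4n^2 + 24n
  (-3)(n - 6) = -3n + 18
Sum: 2n^3 - 16n^2 + 21n + 18


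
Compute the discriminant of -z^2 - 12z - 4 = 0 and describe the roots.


D = b^2 - 4ac = (-12)^2 - 4(-1)(-4) = 144 - 16 = 128
Since D > 0: two distinct irrational roots


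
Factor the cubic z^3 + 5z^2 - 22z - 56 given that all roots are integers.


Try integer roots (divisors of -56). z=-2: p(-2)=0.
Divide out (z + 2): quotient is z^2 + 3z - 28.
Factor the quadratic: (z + 7)(z - 4)
Result: (z + 2)(z + 7)(z - 4)


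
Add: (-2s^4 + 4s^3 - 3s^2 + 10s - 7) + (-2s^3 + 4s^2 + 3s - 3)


Align terms by degree and add:
  -2s^4 + 4s^3 - 3s^2 + 10s - 7
  -2s^3 + 4s^2 + 3s - 3
= -2s^4 + 2s^3 + s^2 + 13s - 10


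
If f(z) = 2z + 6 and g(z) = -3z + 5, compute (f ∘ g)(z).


Substitute g(z) into f:
f(g(z)) = 2*(-3z + 5) + 6
Expand and combine: -6z + 16


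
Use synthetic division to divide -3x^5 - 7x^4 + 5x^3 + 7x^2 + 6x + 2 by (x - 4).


Synthetic division with c = 4. Coefficients: -3, -7, 5, 7, 6, 2
Bring down -3.
  -3 * 4 = -12; -12 - 7 = -19
  -19 * 4 = -76; -76 + 5 = -71
  -71 * 4 = -284; -284 + 7 = -277
  -277 * 4 = -1108; -1108 + 6 = -1102
  -1102 * 4 = -4408; -4408 + 2 = -4406
Quotient: -3x^4 - 19x^3 - 71x^2 - 277x - 1102, Remainder: -4406


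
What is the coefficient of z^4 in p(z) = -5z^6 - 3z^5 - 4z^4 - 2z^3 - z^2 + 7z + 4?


Read off the coefficient of z^4: -4


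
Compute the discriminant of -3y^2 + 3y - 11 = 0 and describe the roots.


D = b^2 - 4ac = (3)^2 - 4(-3)(-11) = 9 - 132 = -123
Since D < 0: two complex conjugate roots (no real roots)


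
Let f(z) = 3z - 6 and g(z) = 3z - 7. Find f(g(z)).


Substitute g(z) into f:
f(g(z)) = 3*(3z - 7) + (-6)
Expand and combine: 9z - 27


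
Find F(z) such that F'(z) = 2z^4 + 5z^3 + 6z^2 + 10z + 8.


Reverse power rule on each term:
  ∫ 2z^4 dz = (2/5)z^5
  ∫ 5z^3 dz = (5/4)z^4
  ∫ 6z^2 dz = 2z^3
  ∫ 10z dz = 5z^2
  ∫ 8 dz = 8z
F(z) = (2/5)z^5 + (5/4)z^4 + 2z^3 + 5z^2 + 8z + C


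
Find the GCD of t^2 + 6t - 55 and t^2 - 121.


Factor each:
  t^2 + 6t - 55 = (t + 11)(t - 5)
  t^2 - 121 = (t + 11)(t - 11)
Common monic factor: t + 11


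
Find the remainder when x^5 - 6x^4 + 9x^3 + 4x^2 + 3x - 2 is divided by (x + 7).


By the Remainder Theorem, the remainder equals p(-7):
  1*(-7)^5 = -16807
  -6*(-7)^4 = -14406
  9*(-7)^3 = -3087
  4*(-7)^2 = 196
  3*(-7)^1 = -21
  constant: -2
Sum: -16807 - 14406 - 3087 + 196 - 21 - 2 = -34127


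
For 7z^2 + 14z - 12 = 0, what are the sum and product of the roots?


For az^2+bz+c=0: sum = -b/a, product = c/a.
a=7, b=14, c=-12
Sum = -(14)/7 = -2
Product = (-12)/7 = -12/7


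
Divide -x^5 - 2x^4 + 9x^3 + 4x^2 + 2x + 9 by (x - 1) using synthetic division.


Synthetic division with c = 1. Coefficients: -1, -2, 9, 4, 2, 9
Bring down -1.
  -1 * 1 = -1; -1 - 2 = -3
  -3 * 1 = -3; -3 + 9 = 6
  6 * 1 = 6; 6 + 4 = 10
  10 * 1 = 10; 10 + 2 = 12
  12 * 1 = 12; 12 + 9 = 21
Quotient: -x^4 - 3x^3 + 6x^2 + 10x + 12, Remainder: 21


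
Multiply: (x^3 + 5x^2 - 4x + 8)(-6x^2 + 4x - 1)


Distribute each term of the first polynomial:
  (x^3)(-6x^2 + 4x - 1) = -6x^5 + 4x^4 - x^3
  (5x^2)(-6x^2 + 4x - 1) = -30x^4 + 20x^3 - 5x^2
  (-4x)(-6x^2 + 4x - 1) = 24x^3 - 16x^2 + 4x
  (8)(-6x^2 + 4x - 1) = -48x^2 + 32x - 8
Sum: -6x^5 - 26x^4 + 43x^3 - 69x^2 + 36x - 8


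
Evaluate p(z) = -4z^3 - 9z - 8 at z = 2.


Using direct substitution:
  -4 * (2)^3 = -32
  0 * (2)^2 = 0
  -9 * (2)^1 = -18
  constant: -8
Sum = -32 + 0 - 18 - 8 = -58


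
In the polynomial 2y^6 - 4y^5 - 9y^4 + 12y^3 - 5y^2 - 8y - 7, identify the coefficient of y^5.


Read off the coefficient of y^5: -4


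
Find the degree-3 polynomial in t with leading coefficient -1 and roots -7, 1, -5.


p(t) = -(t + 7)(t - 1)(t + 5)
Expand: -t^3 - 11t^2 - 23t + 35


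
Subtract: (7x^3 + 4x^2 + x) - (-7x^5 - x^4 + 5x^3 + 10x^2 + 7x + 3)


Distribute the minus sign:
  (7x^3 + 4x^2 + x)
- (-7x^5 - x^4 + 5x^3 + 10x^2 + 7x + 3)
Negate second polynomial: 7x^5 + x^4 - 5x^3 - 10x^2 - 7x - 3
Add: 7x^5 + x^4 + 2x^3 - 6x^2 - 6x - 3


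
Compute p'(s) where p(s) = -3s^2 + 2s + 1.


Apply the power rule term by term:
  d/ds(-3s^2) = -6s
  d/ds(2s) = 2
  d/ds(1) = 0
p'(s) = -6s + 2


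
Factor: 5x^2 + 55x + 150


Roots satisfy r1 + r2 = -b/a = -11 and r1*r2 = c/a = 30.
So r1 = -5, r2 = -6.
5x^2 + 55x + 150 = 5(x - r1)(x - r2) = 5(x + 5)(x + 6)


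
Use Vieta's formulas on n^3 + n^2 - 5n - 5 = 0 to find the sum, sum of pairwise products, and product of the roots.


Monic cubic n^3+bn^2+cn+d=0: sum=-b, pairwise sum=c, product=-d.
b=1, c=-5, d=-5
r1+r2+r3 = -1
r1r2+r1r3+r2r3 = -5
r1r2r3 = 5


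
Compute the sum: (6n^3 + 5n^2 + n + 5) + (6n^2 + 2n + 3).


Align terms by degree and add:
  6n^3 + 5n^2 + n + 5
+ 6n^2 + 2n + 3
= 6n^3 + 11n^2 + 3n + 8


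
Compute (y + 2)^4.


Expand (y + 2)^4 by repeated multiplication:
  (y + 2)^2 = y^2 + 4y + 4
  (y + 2)^3 = y^3 + 6y^2 + 12y + 8
= y^4 + 8y^3 + 24y^2 + 32y + 16


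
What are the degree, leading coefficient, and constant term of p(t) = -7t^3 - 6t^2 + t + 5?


Highest power of t is 3, with coefficient -7. Constant term is 5.
Degree = 3, leading coefficient = -7, constant term = 5


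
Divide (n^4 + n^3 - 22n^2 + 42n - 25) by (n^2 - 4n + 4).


(n^4 + n^3 - 22n^2 + 42n - 25) / (n^2 - 4n + 4)
Step 1: n^2 * (n^2 - 4n + 4) = n^4 - 4n^3 + 4n^2; subtract.
Step 2: 5n * (n^2 - 4n + 4) = 5n^3 - 20n^2 + 20n; subtract.
Step 3: -6 * (n^2 - 4n + 4) = -6n^2 + 24n - 24; subtract.
Quotient: n^2 + 5n - 6, Remainder: -2n - 1


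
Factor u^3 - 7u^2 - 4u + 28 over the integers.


Try integer roots (divisors of 28). u=2: p(2)=0.
Divide out (u - 2): quotient is u^2 - 5u - 14.
Factor the quadratic: (u + 2)(u - 7)
Result: (u - 2)(u + 2)(u - 7)


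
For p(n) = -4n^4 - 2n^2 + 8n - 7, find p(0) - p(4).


p(0) = -7
p(4) = -1031
p(0) - p(4) = -7 + 1031 = 1024


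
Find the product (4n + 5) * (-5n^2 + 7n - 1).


Distribute each term of the first polynomial:
  (4n)(-5n^2 + 7n - 1) = -20n^3 + 28n^2 - 4n
  (5)(-5n^2 + 7n - 1) = -25n^2 + 35n - 5
Sum: -20n^3 + 3n^2 + 31n - 5


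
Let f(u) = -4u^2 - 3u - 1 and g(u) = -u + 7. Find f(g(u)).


Substitute g(u) into f:
f(g(u)) = -4*(-u + 7)^2 + (-3)*(-u + 7) + (-1)
(-u + 7)^2 = u^2 - 14u + 49
Expand and combine: -4u^2 + 59u - 218


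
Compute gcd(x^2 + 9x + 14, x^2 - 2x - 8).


Factor each:
  x^2 + 9x + 14 = (x + 2)(x + 7)
  x^2 - 2x - 8 = (x + 2)(x - 4)
Common monic factor: x + 2


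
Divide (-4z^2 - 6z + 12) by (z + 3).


(-4z^2 - 6z + 12) / (z + 3)
Step 1: -4z * (z + 3) = -4z^2 - 12z; subtract.
Step 2: 6 * (z + 3) = 6z + 18; subtract.
Quotient: -4z + 6, Remainder: -6


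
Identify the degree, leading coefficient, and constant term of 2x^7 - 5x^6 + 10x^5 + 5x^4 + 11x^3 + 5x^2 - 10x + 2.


Highest power of x is 7, with coefficient 2. Constant term is 2.
Degree = 7, leading coefficient = 2, constant term = 2


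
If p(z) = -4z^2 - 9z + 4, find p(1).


Using direct substitution:
  -4 * (1)^2 = -4
  -9 * (1)^1 = -9
  constant: 4
Sum = -4 - 9 + 4 = -9


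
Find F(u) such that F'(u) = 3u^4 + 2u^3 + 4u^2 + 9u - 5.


Reverse power rule on each term:
  ∫ 3u^4 du = (3/5)u^5
  ∫ 2u^3 du = (1/2)u^4
  ∫ 4u^2 du = (4/3)u^3
  ∫ 9u du = (9/2)u^2
  ∫ -5 du = -5u
F(u) = (3/5)u^5 + (1/2)u^4 + (4/3)u^3 + (9/2)u^2 - 5u + C


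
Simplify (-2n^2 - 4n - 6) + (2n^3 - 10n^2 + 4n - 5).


Align terms by degree and add:
  -2n^2 - 4n - 6
+ 2n^3 - 10n^2 + 4n - 5
= 2n^3 - 12n^2 - 11


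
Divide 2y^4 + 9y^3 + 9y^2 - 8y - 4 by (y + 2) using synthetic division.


Synthetic division with c = -2. Coefficients: 2, 9, 9, -8, -4
Bring down 2.
  2 * -2 = -4; -4 + 9 = 5
  5 * -2 = -10; -10 + 9 = -1
  -1 * -2 = 2; 2 - 8 = -6
  -6 * -2 = 12; 12 - 4 = 8
Quotient: 2y^3 + 5y^2 - y - 6, Remainder: 8


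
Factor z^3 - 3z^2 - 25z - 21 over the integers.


Try integer roots (divisors of -21). z=-1: p(-1)=0.
Divide out (z + 1): quotient is z^2 - 4z - 21.
Factor the quadratic: (z - 7)(z + 3)
Result: (z + 1)(z - 7)(z + 3)


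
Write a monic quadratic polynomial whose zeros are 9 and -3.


p(u) = (u - 9)(u + 3)
Expand: u^2 - 6u - 27


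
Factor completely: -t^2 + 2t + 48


Roots satisfy r1 + r2 = -b/a = 2 and r1*r2 = c/a = -48.
So r1 = -6, r2 = 8.
-t^2 + 2t + 48 = -(t - r1)(t - r2) = -(t + 6)(t - 8)


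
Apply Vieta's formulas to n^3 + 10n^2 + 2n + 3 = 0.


Monic cubic n^3+bn^2+cn+d=0: sum=-b, pairwise sum=c, product=-d.
b=10, c=2, d=3
r1+r2+r3 = -10
r1r2+r1r3+r2r3 = 2
r1r2r3 = -3


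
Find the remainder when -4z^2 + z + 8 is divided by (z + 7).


By the Remainder Theorem, the remainder equals p(-7):
  -4*(-7)^2 = -196
  1*(-7)^1 = -7
  constant: 8
Sum: -196 - 7 + 8 = -195


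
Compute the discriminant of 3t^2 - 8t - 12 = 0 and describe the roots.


D = b^2 - 4ac = (-8)^2 - 4(3)(-12) = 64 + 144 = 208
Since D > 0: two distinct irrational roots


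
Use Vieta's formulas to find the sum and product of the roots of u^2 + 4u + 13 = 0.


For au^2+bu+c=0: sum = -b/a, product = c/a.
a=1, b=4, c=13
Sum = -(4)/1 = -4
Product = (13)/1 = 13


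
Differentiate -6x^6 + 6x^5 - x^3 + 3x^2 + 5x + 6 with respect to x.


Apply the power rule term by term:
  d/dx(-6x^6) = -36x^5
  d/dx(6x^5) = 30x^4
  d/dx(-x^3) = -3x^2
  d/dx(3x^2) = 6x
  d/dx(5x) = 5
  d/dx(6) = 0
p'(x) = -36x^5 + 30x^4 - 3x^2 + 6x + 5


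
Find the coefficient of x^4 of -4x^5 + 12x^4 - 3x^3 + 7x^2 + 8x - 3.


Read off the coefficient of x^4: 12


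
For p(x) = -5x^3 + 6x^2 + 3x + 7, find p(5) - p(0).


p(5) = -453
p(0) = 7
p(5) - p(0) = -453 - 7 = -460


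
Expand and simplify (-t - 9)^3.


Expand (-t - 9)^3 by repeated multiplication:
  (-t - 9)^2 = t^2 + 18t + 81
= -t^3 - 27t^2 - 243t - 729


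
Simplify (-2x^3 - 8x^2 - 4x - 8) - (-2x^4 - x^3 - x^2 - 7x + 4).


Distribute the minus sign:
  (-2x^3 - 8x^2 - 4x - 8)
- (-2x^4 - x^3 - x^2 - 7x + 4)
Negate second polynomial: 2x^4 + x^3 + x^2 + 7x - 4
Add: 2x^4 - x^3 - 7x^2 + 3x - 12


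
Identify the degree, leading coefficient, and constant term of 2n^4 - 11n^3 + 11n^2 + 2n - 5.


Highest power of n is 4, with coefficient 2. Constant term is -5.
Degree = 4, leading coefficient = 2, constant term = -5


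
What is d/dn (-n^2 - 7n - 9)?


Apply the power rule term by term:
  d/dn(-n^2) = -2n
  d/dn(-7n) = -7
  d/dn(-9) = 0
p'(n) = -2n - 7


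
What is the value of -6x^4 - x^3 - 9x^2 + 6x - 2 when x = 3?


Using direct substitution:
  -6 * (3)^4 = -486
  -1 * (3)^3 = -27
  -9 * (3)^2 = -81
  6 * (3)^1 = 18
  constant: -2
Sum = -486 - 27 - 81 + 18 - 2 = -578


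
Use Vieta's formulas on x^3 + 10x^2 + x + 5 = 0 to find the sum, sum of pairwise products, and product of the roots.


Monic cubic x^3+bx^2+cx+d=0: sum=-b, pairwise sum=c, product=-d.
b=10, c=1, d=5
r1+r2+r3 = -10
r1r2+r1r3+r2r3 = 1
r1r2r3 = -5


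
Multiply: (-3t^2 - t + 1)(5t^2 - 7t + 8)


Distribute each term of the first polynomial:
  (-3t^2)(5t^2 - 7t + 8) = -15t^4 + 21t^3 - 24t^2
  (-t)(5t^2 - 7t + 8) = -5t^3 + 7t^2 - 8t
  (1)(5t^2 - 7t + 8) = 5t^2 - 7t + 8
Sum: -15t^4 + 16t^3 - 12t^2 - 15t + 8


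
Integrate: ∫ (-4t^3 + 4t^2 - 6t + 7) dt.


Reverse power rule on each term:
  ∫ -4t^3 dt = -t^4
  ∫ 4t^2 dt = (4/3)t^3
  ∫ -6t dt = -3t^2
  ∫ 7 dt = 7t
F(t) = -t^4 + (4/3)t^3 - 3t^2 + 7t + C


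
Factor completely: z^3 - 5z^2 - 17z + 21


Try integer roots (divisors of 21). z=7: p(7)=0.
Divide out (z - 7): quotient is z^2 + 2z - 3.
Factor the quadratic: (z + 3)(z - 1)
Result: (z - 7)(z + 3)(z - 1)


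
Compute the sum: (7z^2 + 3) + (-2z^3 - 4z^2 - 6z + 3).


Align terms by degree and add:
  7z^2 + 3
  -2z^3 - 4z^2 - 6z + 3
= -2z^3 + 3z^2 - 6z + 6


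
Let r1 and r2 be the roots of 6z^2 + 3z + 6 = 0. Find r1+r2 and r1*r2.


For az^2+bz+c=0: sum = -b/a, product = c/a.
a=6, b=3, c=6
Sum = -(3)/6 = -1/2
Product = (6)/6 = 1


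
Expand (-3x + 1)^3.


Expand (-3x + 1)^3 by repeated multiplication:
  (-3x + 1)^2 = 9x^2 - 6x + 1
= -27x^3 + 27x^2 - 9x + 1


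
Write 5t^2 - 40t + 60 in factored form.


Roots satisfy r1 + r2 = -b/a = 8 and r1*r2 = c/a = 12.
So r1 = 6, r2 = 2.
5t^2 - 40t + 60 = 5(t - r1)(t - r2) = 5(t - 6)(t - 2)


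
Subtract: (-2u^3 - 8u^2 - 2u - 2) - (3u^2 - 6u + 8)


Distribute the minus sign:
  (-2u^3 - 8u^2 - 2u - 2)
- (3u^2 - 6u + 8)
Negate second polynomial: -3u^2 + 6u - 8
Add: -2u^3 - 11u^2 + 4u - 10


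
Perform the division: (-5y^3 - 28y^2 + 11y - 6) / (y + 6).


(-5y^3 - 28y^2 + 11y - 6) / (y + 6)
Step 1: -5y^2 * (y + 6) = -5y^3 - 30y^2; subtract.
Step 2: 2y * (y + 6) = 2y^2 + 12y; subtract.
Step 3: -1 * (y + 6) = -y - 6; subtract.
Quotient: -5y^2 + 2y - 1, Remainder: 0


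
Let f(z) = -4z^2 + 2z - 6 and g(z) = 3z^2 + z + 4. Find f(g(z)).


Substitute g(z) into f:
f(g(z)) = -4*(3z^2 + z + 4)^2 + 2*(3z^2 + z + 4) + (-6)
(3z^2 + z + 4)^2 = 9z^4 + 6z^3 + 25z^2 + 8z + 16
Expand and combine: -36z^4 - 24z^3 - 94z^2 - 30z - 62


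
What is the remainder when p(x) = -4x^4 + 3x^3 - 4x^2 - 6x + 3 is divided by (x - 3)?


By the Remainder Theorem, the remainder equals p(3):
  -4*(3)^4 = -324
  3*(3)^3 = 81
  -4*(3)^2 = -36
  -6*(3)^1 = -18
  constant: 3
Sum: -324 + 81 - 36 - 18 + 3 = -294


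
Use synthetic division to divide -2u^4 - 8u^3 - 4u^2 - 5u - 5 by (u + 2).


Synthetic division with c = -2. Coefficients: -2, -8, -4, -5, -5
Bring down -2.
  -2 * -2 = 4; 4 - 8 = -4
  -4 * -2 = 8; 8 - 4 = 4
  4 * -2 = -8; -8 - 5 = -13
  -13 * -2 = 26; 26 - 5 = 21
Quotient: -2u^3 - 4u^2 + 4u - 13, Remainder: 21


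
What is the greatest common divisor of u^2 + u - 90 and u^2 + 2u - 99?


Factor each:
  u^2 + u - 90 = (u - 9)(u + 10)
  u^2 + 2u - 99 = (u - 9)(u + 11)
Common monic factor: u - 9


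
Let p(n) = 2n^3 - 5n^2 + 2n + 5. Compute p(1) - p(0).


p(1) = 4
p(0) = 5
p(1) - p(0) = 4 - 5 = -1


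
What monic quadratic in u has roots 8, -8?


p(u) = (u - 8)(u + 8)
Expand: u^2 - 64


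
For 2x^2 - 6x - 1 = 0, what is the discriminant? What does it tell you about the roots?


D = b^2 - 4ac = (-6)^2 - 4(2)(-1) = 36 + 8 = 44
Since D > 0: two distinct irrational roots


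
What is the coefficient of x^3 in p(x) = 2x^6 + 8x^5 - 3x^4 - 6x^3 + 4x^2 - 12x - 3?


Read off the coefficient of x^3: -6


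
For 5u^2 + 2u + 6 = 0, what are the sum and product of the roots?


For au^2+bu+c=0: sum = -b/a, product = c/a.
a=5, b=2, c=6
Sum = -(2)/5 = -2/5
Product = (6)/5 = 6/5


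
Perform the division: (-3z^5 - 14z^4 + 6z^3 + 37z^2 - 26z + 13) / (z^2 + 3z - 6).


(-3z^5 - 14z^4 + 6z^3 + 37z^2 - 26z + 13) / (z^2 + 3z - 6)
Step 1: -3z^3 * (z^2 + 3z - 6) = -3z^5 - 9z^4 + 18z^3; subtract.
Step 2: -5z^2 * (z^2 + 3z - 6) = -5z^4 - 15z^3 + 30z^2; subtract.
Step 3: 3z * (z^2 + 3z - 6) = 3z^3 + 9z^2 - 18z; subtract.
Step 4: -2 * (z^2 + 3z - 6) = -2z^2 - 6z + 12; subtract.
Quotient: -3z^3 - 5z^2 + 3z - 2, Remainder: -2z + 1


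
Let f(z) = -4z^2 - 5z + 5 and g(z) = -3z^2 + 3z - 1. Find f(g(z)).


Substitute g(z) into f:
f(g(z)) = -4*(-3z^2 + 3z - 1)^2 + (-5)*(-3z^2 + 3z - 1) + 5
(-3z^2 + 3z - 1)^2 = 9z^4 - 18z^3 + 15z^2 - 6z + 1
Expand and combine: -36z^4 + 72z^3 - 45z^2 + 9z + 6


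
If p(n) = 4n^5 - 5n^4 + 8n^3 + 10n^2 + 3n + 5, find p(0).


Using direct substitution:
  4 * (0)^5 = 0
  -5 * (0)^4 = 0
  8 * (0)^3 = 0
  10 * (0)^2 = 0
  3 * (0)^1 = 0
  constant: 5
Sum = 0 + 0 + 0 + 0 + 0 + 5 = 5


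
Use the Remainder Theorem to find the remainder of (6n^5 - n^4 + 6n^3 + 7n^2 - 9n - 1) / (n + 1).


By the Remainder Theorem, the remainder equals p(-1):
  6*(-1)^5 = -6
  -1*(-1)^4 = -1
  6*(-1)^3 = -6
  7*(-1)^2 = 7
  -9*(-1)^1 = 9
  constant: -1
Sum: -6 - 1 - 6 + 7 + 9 - 1 = 2


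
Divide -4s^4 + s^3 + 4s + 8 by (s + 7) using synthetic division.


Synthetic division with c = -7. Coefficients: -4, 1, 0, 4, 8
Bring down -4.
  -4 * -7 = 28; 28 + 1 = 29
  29 * -7 = -203; -203 + 0 = -203
  -203 * -7 = 1421; 1421 + 4 = 1425
  1425 * -7 = -9975; -9975 + 8 = -9967
Quotient: -4s^3 + 29s^2 - 203s + 1425, Remainder: -9967


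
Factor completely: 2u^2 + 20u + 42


Roots satisfy r1 + r2 = -b/a = -10 and r1*r2 = c/a = 21.
So r1 = -3, r2 = -7.
2u^2 + 20u + 42 = 2(u - r1)(u - r2) = 2(u + 3)(u + 7)


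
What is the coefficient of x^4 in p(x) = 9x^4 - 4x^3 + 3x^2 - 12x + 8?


Read off the coefficient of x^4: 9


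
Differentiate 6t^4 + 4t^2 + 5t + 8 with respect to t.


Apply the power rule term by term:
  d/dt(6t^4) = 24t^3
  d/dt(4t^2) = 8t
  d/dt(5t) = 5
  d/dt(8) = 0
p'(t) = 24t^3 + 8t + 5


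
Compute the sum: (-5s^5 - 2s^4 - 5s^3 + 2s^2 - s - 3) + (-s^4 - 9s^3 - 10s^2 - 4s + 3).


Align terms by degree and add:
  -5s^5 - 2s^4 - 5s^3 + 2s^2 - s - 3
  -s^4 - 9s^3 - 10s^2 - 4s + 3
= -5s^5 - 3s^4 - 14s^3 - 8s^2 - 5s


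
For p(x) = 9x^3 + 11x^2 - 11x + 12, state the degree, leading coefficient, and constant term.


Highest power of x is 3, with coefficient 9. Constant term is 12.
Degree = 3, leading coefficient = 9, constant term = 12


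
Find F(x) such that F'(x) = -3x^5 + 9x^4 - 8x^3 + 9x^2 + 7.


Reverse power rule on each term:
  ∫ -3x^5 dx = -(1/2)x^6
  ∫ 9x^4 dx = (9/5)x^5
  ∫ -8x^3 dx = -2x^4
  ∫ 9x^2 dx = 3x^3
  ∫ 7 dx = 7x
F(x) = -(1/2)x^6 + (9/5)x^5 - 2x^4 + 3x^3 + 7x + C


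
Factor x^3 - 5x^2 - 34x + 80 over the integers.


Try integer roots (divisors of 80). x=8: p(8)=0.
Divide out (x - 8): quotient is x^2 + 3x - 10.
Factor the quadratic: (x - 2)(x + 5)
Result: (x - 8)(x - 2)(x + 5)


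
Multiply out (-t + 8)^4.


Expand (-t + 8)^4 by repeated multiplication:
  (-t + 8)^2 = t^2 - 16t + 64
  (-t + 8)^3 = -t^3 + 24t^2 - 192t + 512
= t^4 - 32t^3 + 384t^2 - 2048t + 4096


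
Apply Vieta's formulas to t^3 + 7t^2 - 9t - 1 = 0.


Monic cubic t^3+bt^2+ct+d=0: sum=-b, pairwise sum=c, product=-d.
b=7, c=-9, d=-1
r1+r2+r3 = -7
r1r2+r1r3+r2r3 = -9
r1r2r3 = 1


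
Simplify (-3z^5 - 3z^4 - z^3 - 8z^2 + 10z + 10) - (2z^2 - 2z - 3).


Distribute the minus sign:
  (-3z^5 - 3z^4 - z^3 - 8z^2 + 10z + 10)
- (2z^2 - 2z - 3)
Negate second polynomial: -2z^2 + 2z + 3
Add: -3z^5 - 3z^4 - z^3 - 10z^2 + 12z + 13


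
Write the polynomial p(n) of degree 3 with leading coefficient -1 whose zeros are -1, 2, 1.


p(n) = -(n + 1)(n - 2)(n - 1)
Expand: -n^3 + 2n^2 + n - 2


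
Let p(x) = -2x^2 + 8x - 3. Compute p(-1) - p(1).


p(-1) = -13
p(1) = 3
p(-1) - p(1) = -13 - 3 = -16


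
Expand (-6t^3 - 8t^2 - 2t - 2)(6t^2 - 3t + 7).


Distribute each term of the first polynomial:
  (-6t^3)(6t^2 - 3t + 7) = -36t^5 + 18t^4 - 42t^3
  (-8t^2)(6t^2 - 3t + 7) = -48t^4 + 24t^3 - 56t^2
  (-2t)(6t^2 - 3t + 7) = -12t^3 + 6t^2 - 14t
  (-2)(6t^2 - 3t + 7) = -12t^2 + 6t - 14
Sum: -36t^5 - 30t^4 - 30t^3 - 62t^2 - 8t - 14


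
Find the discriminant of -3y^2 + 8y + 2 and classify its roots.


D = b^2 - 4ac = (8)^2 - 4(-3)(2) = 64 + 24 = 88
Since D > 0: two distinct irrational roots


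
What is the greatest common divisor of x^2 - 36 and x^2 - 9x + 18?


Factor each:
  x^2 - 36 = (x - 6)(x + 6)
  x^2 - 9x + 18 = (x - 6)(x - 3)
Common monic factor: x - 6


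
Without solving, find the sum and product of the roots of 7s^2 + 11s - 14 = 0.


For as^2+bs+c=0: sum = -b/a, product = c/a.
a=7, b=11, c=-14
Sum = -(11)/7 = -11/7
Product = (-14)/7 = -2


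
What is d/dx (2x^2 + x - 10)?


Apply the power rule term by term:
  d/dx(2x^2) = 4x
  d/dx(x) = 1
  d/dx(-10) = 0
p'(x) = 4x + 1


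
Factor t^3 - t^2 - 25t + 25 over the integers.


Try integer roots (divisors of 25). t=-5: p(-5)=0.
Divide out (t + 5): quotient is t^2 - 6t + 5.
Factor the quadratic: (t - 5)(t - 1)
Result: (t + 5)(t - 5)(t - 1)


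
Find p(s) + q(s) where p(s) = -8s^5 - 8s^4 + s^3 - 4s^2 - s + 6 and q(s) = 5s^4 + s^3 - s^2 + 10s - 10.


Align terms by degree and add:
  -8s^5 - 8s^4 + s^3 - 4s^2 - s + 6
+ 5s^4 + s^3 - s^2 + 10s - 10
= -8s^5 - 3s^4 + 2s^3 - 5s^2 + 9s - 4


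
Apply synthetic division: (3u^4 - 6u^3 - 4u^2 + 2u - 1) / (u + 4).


Synthetic division with c = -4. Coefficients: 3, -6, -4, 2, -1
Bring down 3.
  3 * -4 = -12; -12 - 6 = -18
  -18 * -4 = 72; 72 - 4 = 68
  68 * -4 = -272; -272 + 2 = -270
  -270 * -4 = 1080; 1080 - 1 = 1079
Quotient: 3u^3 - 18u^2 + 68u - 270, Remainder: 1079


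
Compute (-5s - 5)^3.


Expand (-5s - 5)^3 by repeated multiplication:
  (-5s - 5)^2 = 25s^2 + 50s + 25
= -125s^3 - 375s^2 - 375s - 125


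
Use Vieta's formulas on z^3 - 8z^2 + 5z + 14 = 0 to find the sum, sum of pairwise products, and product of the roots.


Monic cubic z^3+bz^2+cz+d=0: sum=-b, pairwise sum=c, product=-d.
b=-8, c=5, d=14
r1+r2+r3 = 8
r1r2+r1r3+r2r3 = 5
r1r2r3 = -14


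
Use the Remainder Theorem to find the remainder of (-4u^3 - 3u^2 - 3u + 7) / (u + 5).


By the Remainder Theorem, the remainder equals p(-5):
  -4*(-5)^3 = 500
  -3*(-5)^2 = -75
  -3*(-5)^1 = 15
  constant: 7
Sum: 500 - 75 + 15 + 7 = 447


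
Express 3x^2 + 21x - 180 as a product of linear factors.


Roots satisfy r1 + r2 = -b/a = -7 and r1*r2 = c/a = -60.
So r1 = 5, r2 = -12.
3x^2 + 21x - 180 = 3(x - r1)(x - r2) = 3(x - 5)(x + 12)


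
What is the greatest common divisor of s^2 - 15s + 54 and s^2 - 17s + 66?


Factor each:
  s^2 - 15s + 54 = (s - 6)(s - 9)
  s^2 - 17s + 66 = (s - 6)(s - 11)
Common monic factor: s - 6


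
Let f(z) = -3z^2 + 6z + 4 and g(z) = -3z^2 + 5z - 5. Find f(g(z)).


Substitute g(z) into f:
f(g(z)) = -3*(-3z^2 + 5z - 5)^2 + 6*(-3z^2 + 5z - 5) + 4
(-3z^2 + 5z - 5)^2 = 9z^4 - 30z^3 + 55z^2 - 50z + 25
Expand and combine: -27z^4 + 90z^3 - 183z^2 + 180z - 101


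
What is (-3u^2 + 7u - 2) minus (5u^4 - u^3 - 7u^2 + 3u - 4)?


Distribute the minus sign:
  (-3u^2 + 7u - 2)
- (5u^4 - u^3 - 7u^2 + 3u - 4)
Negate second polynomial: -5u^4 + u^3 + 7u^2 - 3u + 4
Add: -5u^4 + u^3 + 4u^2 + 4u + 2


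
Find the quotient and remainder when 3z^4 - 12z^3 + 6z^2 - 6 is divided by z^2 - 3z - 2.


(3z^4 - 12z^3 + 6z^2 - 6) / (z^2 - 3z - 2)
Step 1: 3z^2 * (z^2 - 3z - 2) = 3z^4 - 9z^3 - 6z^2; subtract.
Step 2: -3z * (z^2 - 3z - 2) = -3z^3 + 9z^2 + 6z; subtract.
Step 3: 3 * (z^2 - 3z - 2) = 3z^2 - 9z - 6; subtract.
Quotient: 3z^2 - 3z + 3, Remainder: 3z


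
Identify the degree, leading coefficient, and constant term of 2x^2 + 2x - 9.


Highest power of x is 2, with coefficient 2. Constant term is -9.
Degree = 2, leading coefficient = 2, constant term = -9


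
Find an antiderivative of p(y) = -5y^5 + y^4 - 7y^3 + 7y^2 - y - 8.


Reverse power rule on each term:
  ∫ -5y^5 dy = -(5/6)y^6
  ∫ y^4 dy = (1/5)y^5
  ∫ -7y^3 dy = -(7/4)y^4
  ∫ 7y^2 dy = (7/3)y^3
  ∫ -y dy = -(1/2)y^2
  ∫ -8 dy = -8y
F(y) = -(5/6)y^6 + (1/5)y^5 - (7/4)y^4 + (7/3)y^3 - (1/2)y^2 - 8y + C


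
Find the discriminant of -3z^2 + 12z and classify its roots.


D = b^2 - 4ac = (12)^2 - 4(-3)(0) = 144 = 144
Since D > 0: two distinct rational roots


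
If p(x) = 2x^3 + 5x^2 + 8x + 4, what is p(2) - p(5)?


p(2) = 56
p(5) = 419
p(2) - p(5) = 56 - 419 = -363


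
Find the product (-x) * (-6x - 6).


Distribute each term of the first polynomial:
  (-x)(-6x - 6) = 6x^2 + 6x
Sum: 6x^2 + 6x


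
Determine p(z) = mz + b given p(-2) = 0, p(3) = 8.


p(z) = mz + b. Using p(-2)=0, p(3)=8:
m = (0 - 8)/(-2 - 3) = -8/-5 = 8/5
b = 0 - m*(-2) = 0 + 16/5 = 16/5
p(z) = (8/5)z + (16/5)


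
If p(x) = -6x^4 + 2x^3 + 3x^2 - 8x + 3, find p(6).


Using direct substitution:
  -6 * (6)^4 = -7776
  2 * (6)^3 = 432
  3 * (6)^2 = 108
  -8 * (6)^1 = -48
  constant: 3
Sum = -7776 + 432 + 108 - 48 + 3 = -7281


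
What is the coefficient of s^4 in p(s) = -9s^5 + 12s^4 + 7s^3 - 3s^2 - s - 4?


Read off the coefficient of s^4: 12


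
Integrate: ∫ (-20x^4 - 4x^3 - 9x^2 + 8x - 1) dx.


Reverse power rule on each term:
  ∫ -20x^4 dx = -4x^5
  ∫ -4x^3 dx = -x^4
  ∫ -9x^2 dx = -3x^3
  ∫ 8x dx = 4x^2
  ∫ -1 dx = -x
F(x) = -4x^5 - x^4 - 3x^3 + 4x^2 - x + C


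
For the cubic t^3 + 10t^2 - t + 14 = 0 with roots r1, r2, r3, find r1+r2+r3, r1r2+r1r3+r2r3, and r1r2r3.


Monic cubic t^3+bt^2+ct+d=0: sum=-b, pairwise sum=c, product=-d.
b=10, c=-1, d=14
r1+r2+r3 = -10
r1r2+r1r3+r2r3 = -1
r1r2r3 = -14


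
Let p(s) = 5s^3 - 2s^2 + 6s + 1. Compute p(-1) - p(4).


p(-1) = -12
p(4) = 313
p(-1) - p(4) = -12 - 313 = -325


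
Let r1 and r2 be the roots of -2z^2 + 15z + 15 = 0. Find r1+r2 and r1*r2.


For az^2+bz+c=0: sum = -b/a, product = c/a.
a=-2, b=15, c=15
Sum = -(15)/-2 = 15/2
Product = (15)/-2 = -15/2


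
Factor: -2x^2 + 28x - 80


Roots satisfy r1 + r2 = -b/a = 14 and r1*r2 = c/a = 40.
So r1 = 4, r2 = 10.
-2x^2 + 28x - 80 = -2(x - r1)(x - r2) = -2(x - 4)(x - 10)


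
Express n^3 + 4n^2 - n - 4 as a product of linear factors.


Try integer roots (divisors of -4). n=-1: p(-1)=0.
Divide out (n + 1): quotient is n^2 + 3n - 4.
Factor the quadratic: (n + 4)(n - 1)
Result: (n + 1)(n + 4)(n - 1)


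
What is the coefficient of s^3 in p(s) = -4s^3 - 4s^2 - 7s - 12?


Read off the coefficient of s^3: -4


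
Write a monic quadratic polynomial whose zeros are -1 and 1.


p(y) = (y + 1)(y - 1)
Expand: y^2 - 1


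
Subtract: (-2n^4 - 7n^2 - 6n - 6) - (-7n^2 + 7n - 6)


Distribute the minus sign:
  (-2n^4 - 7n^2 - 6n - 6)
- (-7n^2 + 7n - 6)
Negate second polynomial: 7n^2 - 7n + 6
Add: -2n^4 - 13n


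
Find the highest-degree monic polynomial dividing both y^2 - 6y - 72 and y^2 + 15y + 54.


Factor each:
  y^2 - 6y - 72 = (y + 6)(y - 12)
  y^2 + 15y + 54 = (y + 6)(y + 9)
Common monic factor: y + 6


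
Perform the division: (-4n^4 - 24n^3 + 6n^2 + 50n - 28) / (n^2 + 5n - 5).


(-4n^4 - 24n^3 + 6n^2 + 50n - 28) / (n^2 + 5n - 5)
Step 1: -4n^2 * (n^2 + 5n - 5) = -4n^4 - 20n^3 + 20n^2; subtract.
Step 2: -4n * (n^2 + 5n - 5) = -4n^3 - 20n^2 + 20n; subtract.
Step 3: 6 * (n^2 + 5n - 5) = 6n^2 + 30n - 30; subtract.
Quotient: -4n^2 - 4n + 6, Remainder: 2


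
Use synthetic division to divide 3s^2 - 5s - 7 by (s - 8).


Synthetic division with c = 8. Coefficients: 3, -5, -7
Bring down 3.
  3 * 8 = 24; 24 - 5 = 19
  19 * 8 = 152; 152 - 7 = 145
Quotient: 3s + 19, Remainder: 145


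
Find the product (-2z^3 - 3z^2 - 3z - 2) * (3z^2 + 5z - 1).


Distribute each term of the first polynomial:
  (-2z^3)(3z^2 + 5z - 1) = -6z^5 - 10z^4 + 2z^3
  (-3z^2)(3z^2 + 5z - 1) = -9z^4 - 15z^3 + 3z^2
  (-3z)(3z^2 + 5z - 1) = -9z^3 - 15z^2 + 3z
  (-2)(3z^2 + 5z - 1) = -6z^2 - 10z + 2
Sum: -6z^5 - 19z^4 - 22z^3 - 18z^2 - 7z + 2


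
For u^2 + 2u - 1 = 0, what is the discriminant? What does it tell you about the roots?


D = b^2 - 4ac = (2)^2 - 4(1)(-1) = 4 + 4 = 8
Since D > 0: two distinct irrational roots


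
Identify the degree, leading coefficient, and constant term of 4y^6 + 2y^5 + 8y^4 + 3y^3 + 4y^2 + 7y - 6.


Highest power of y is 6, with coefficient 4. Constant term is -6.
Degree = 6, leading coefficient = 4, constant term = -6


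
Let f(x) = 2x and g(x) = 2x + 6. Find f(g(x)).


Substitute g(x) into f:
f(g(x)) = 2*(2x + 6)
Expand and combine: 4x + 12


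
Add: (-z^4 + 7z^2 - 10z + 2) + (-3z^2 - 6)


Align terms by degree and add:
  -z^4 + 7z^2 - 10z + 2
  -3z^2 - 6
= -z^4 + 4z^2 - 10z - 4


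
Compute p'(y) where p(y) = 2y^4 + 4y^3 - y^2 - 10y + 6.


Apply the power rule term by term:
  d/dy(2y^4) = 8y^3
  d/dy(4y^3) = 12y^2
  d/dy(-y^2) = -2y
  d/dy(-10y) = -10
  d/dy(6) = 0
p'(y) = 8y^3 + 12y^2 - 2y - 10


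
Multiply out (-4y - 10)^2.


Expand (-4y - 10)^2 by repeated multiplication:
= 16y^2 + 80y + 100


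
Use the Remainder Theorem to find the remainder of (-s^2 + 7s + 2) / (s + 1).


By the Remainder Theorem, the remainder equals p(-1):
  -1*(-1)^2 = -1
  7*(-1)^1 = -7
  constant: 2
Sum: -1 - 7 + 2 = -6


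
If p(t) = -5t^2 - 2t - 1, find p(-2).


Using direct substitution:
  -5 * (-2)^2 = -20
  -2 * (-2)^1 = 4
  constant: -1
Sum = -20 + 4 - 1 = -17


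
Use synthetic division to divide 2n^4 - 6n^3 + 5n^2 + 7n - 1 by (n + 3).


Synthetic division with c = -3. Coefficients: 2, -6, 5, 7, -1
Bring down 2.
  2 * -3 = -6; -6 - 6 = -12
  -12 * -3 = 36; 36 + 5 = 41
  41 * -3 = -123; -123 + 7 = -116
  -116 * -3 = 348; 348 - 1 = 347
Quotient: 2n^3 - 12n^2 + 41n - 116, Remainder: 347
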